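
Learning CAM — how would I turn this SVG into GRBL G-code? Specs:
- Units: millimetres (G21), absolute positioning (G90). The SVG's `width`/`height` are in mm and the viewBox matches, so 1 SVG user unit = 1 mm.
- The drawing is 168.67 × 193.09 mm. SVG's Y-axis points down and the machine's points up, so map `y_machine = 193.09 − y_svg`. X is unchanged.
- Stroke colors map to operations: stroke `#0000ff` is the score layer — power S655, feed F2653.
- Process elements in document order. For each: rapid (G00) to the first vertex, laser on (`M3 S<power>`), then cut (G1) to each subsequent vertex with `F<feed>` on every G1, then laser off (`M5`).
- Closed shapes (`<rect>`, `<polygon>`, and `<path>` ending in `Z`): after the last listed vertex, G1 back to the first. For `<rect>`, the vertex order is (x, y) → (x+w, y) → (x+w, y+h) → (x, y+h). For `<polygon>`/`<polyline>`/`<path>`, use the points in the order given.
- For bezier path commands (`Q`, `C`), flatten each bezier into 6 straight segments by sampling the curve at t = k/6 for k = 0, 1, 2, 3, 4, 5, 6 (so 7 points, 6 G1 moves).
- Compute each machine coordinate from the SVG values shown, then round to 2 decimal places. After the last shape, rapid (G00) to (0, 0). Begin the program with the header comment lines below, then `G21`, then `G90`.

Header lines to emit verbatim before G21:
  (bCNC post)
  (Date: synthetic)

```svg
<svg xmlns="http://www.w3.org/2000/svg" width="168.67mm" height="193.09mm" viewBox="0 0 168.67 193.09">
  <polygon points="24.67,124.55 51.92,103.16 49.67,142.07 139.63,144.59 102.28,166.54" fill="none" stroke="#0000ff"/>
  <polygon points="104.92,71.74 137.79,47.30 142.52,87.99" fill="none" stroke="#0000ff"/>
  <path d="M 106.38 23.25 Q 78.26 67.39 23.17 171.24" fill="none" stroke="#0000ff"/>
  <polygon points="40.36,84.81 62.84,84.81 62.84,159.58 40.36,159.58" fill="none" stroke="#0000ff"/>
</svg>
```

(bCNC post)
(Date: synthetic)
G21
G90
G00 X24.67 Y68.54
M3 S655
G1 X51.92 Y89.93 F2653
G1 X49.67 Y51.02 F2653
G1 X139.63 Y48.50 F2653
G1 X102.28 Y26.55 F2653
G1 X24.67 Y68.54 F2653
M5
G00 X104.92 Y121.35
M3 S655
G1 X137.79 Y145.79 F2653
G1 X142.52 Y105.10 F2653
G1 X104.92 Y121.35 F2653
M5
G00 X106.38 Y169.84
M3 S655
G1 X96.26 Y153.47 F2653
G1 X84.64 Y133.78 F2653
G1 X71.52 Y110.77 F2653
G1 X56.90 Y84.45 F2653
G1 X40.78 Y54.81 F2653
G1 X23.17 Y21.85 F2653
M5
G00 X40.36 Y108.28
M3 S655
G1 X62.84 Y108.28 F2653
G1 X62.84 Y33.51 F2653
G1 X40.36 Y33.51 F2653
G1 X40.36 Y108.28 F2653
M5
G00 X0.00 Y0.00

1 u = 1 mm; y_m = 193.09 − y.

[1] `<polygon>` closed polygon, #0000ff→score S655 F2653: (24.67,68.54) → (51.92,89.93) → (49.67,51.02) → (139.63,48.50) → (102.28,26.55) → (24.67,68.54) (closed)

[2] `<polygon>` regular polygon, #0000ff→score S655 F2653: (104.92,121.35) → (137.79,145.79) → (142.52,105.10) → (104.92,121.35) (closed)

[3] `<path>` quadratic bezier, #0000ff→score S655 F2653: (106.38,169.84) → (96.26,153.47) → (84.64,133.78) → (71.52,110.77) → (56.90,84.45) → (40.78,54.81) → (23.17,21.85)

[4] `<polygon>` rectangle, #0000ff→score S655 F2653: (40.36,108.28) → (62.84,108.28) → (62.84,33.51) → (40.36,33.51) → (40.36,108.28) (closed)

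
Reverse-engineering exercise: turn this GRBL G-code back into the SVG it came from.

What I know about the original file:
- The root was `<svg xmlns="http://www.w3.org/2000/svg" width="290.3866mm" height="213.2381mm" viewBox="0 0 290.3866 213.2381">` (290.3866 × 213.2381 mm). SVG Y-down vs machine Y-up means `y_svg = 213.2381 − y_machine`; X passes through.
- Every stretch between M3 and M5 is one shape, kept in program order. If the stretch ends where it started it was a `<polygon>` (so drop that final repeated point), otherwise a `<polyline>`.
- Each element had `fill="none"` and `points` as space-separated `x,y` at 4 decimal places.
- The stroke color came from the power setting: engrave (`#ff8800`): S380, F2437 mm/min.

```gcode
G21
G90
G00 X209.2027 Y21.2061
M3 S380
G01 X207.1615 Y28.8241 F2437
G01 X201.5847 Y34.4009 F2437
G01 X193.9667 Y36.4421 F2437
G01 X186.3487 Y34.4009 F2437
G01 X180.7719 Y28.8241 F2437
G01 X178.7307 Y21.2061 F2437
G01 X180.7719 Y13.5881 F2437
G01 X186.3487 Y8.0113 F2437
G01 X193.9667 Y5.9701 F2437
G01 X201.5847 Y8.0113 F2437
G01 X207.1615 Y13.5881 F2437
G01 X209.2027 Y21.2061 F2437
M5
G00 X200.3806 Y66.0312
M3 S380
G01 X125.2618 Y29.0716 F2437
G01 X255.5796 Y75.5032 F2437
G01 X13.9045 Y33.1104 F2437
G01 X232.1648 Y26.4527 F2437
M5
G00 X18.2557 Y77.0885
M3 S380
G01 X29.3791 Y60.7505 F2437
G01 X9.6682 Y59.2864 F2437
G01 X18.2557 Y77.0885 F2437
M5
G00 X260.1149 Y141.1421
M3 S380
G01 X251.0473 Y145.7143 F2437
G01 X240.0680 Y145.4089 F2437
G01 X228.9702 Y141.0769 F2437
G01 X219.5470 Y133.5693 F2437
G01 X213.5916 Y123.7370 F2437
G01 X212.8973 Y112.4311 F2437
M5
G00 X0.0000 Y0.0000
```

<svg xmlns="http://www.w3.org/2000/svg" width="290.3866mm" height="213.2381mm" viewBox="0 0 290.3866 213.2381">
  <polygon points="209.2027,192.0320 207.1615,184.4140 201.5847,178.8372 193.9667,176.7960 186.3487,178.8372 180.7719,184.4140 178.7307,192.0320 180.7719,199.6500 186.3487,205.2268 193.9667,207.2680 201.5847,205.2268 207.1615,199.6500" fill="none" stroke="#ff8800"/>
  <polyline points="200.3806,147.2069 125.2618,184.1665 255.5796,137.7349 13.9045,180.1277 232.1648,186.7854" fill="none" stroke="#ff8800"/>
  <polygon points="18.2557,136.1496 29.3791,152.4876 9.6682,153.9517" fill="none" stroke="#ff8800"/>
  <polyline points="260.1149,72.0960 251.0473,67.5238 240.0680,67.8292 228.9702,72.1612 219.5470,79.6688 213.5916,89.5011 212.8973,100.8070" fill="none" stroke="#ff8800"/>
</svg>

Each laser-on run becomes one SVG element. Flip Y back into SVG space with y_svg = 213.2381 − y_machine. Every run uses S380, so all elements get stroke `#ff8800` (engrave).

Run 1: The run returns to its start, so emit a `<polygon>` with points (Y-flipped): 209.2027,192.0320 207.1615,184.4140 201.5847,178.8372 193.9667,176.7960 186.3487,178.8372 180.7719,184.4140 178.7307,192.0320 180.7719,199.6500 186.3487,205.2268 193.9667,207.2680 201.5847,205.2268 207.1615,199.6500.

Run 2: The run is open, so emit a `<polyline>` with points (Y-flipped): 200.3806,147.2069 125.2618,184.1665 255.5796,137.7349 13.9045,180.1277 232.1648,186.7854.

Run 3: The run returns to its start, so emit a `<polygon>` with points (Y-flipped): 18.2557,136.1496 29.3791,152.4876 9.6682,153.9517.

Run 4: The run is open, so emit a `<polyline>` with points (Y-flipped): 260.1149,72.0960 251.0473,67.5238 240.0680,67.8292 228.9702,72.1612 219.5470,79.6688 213.5916,89.5011 212.8973,100.8070.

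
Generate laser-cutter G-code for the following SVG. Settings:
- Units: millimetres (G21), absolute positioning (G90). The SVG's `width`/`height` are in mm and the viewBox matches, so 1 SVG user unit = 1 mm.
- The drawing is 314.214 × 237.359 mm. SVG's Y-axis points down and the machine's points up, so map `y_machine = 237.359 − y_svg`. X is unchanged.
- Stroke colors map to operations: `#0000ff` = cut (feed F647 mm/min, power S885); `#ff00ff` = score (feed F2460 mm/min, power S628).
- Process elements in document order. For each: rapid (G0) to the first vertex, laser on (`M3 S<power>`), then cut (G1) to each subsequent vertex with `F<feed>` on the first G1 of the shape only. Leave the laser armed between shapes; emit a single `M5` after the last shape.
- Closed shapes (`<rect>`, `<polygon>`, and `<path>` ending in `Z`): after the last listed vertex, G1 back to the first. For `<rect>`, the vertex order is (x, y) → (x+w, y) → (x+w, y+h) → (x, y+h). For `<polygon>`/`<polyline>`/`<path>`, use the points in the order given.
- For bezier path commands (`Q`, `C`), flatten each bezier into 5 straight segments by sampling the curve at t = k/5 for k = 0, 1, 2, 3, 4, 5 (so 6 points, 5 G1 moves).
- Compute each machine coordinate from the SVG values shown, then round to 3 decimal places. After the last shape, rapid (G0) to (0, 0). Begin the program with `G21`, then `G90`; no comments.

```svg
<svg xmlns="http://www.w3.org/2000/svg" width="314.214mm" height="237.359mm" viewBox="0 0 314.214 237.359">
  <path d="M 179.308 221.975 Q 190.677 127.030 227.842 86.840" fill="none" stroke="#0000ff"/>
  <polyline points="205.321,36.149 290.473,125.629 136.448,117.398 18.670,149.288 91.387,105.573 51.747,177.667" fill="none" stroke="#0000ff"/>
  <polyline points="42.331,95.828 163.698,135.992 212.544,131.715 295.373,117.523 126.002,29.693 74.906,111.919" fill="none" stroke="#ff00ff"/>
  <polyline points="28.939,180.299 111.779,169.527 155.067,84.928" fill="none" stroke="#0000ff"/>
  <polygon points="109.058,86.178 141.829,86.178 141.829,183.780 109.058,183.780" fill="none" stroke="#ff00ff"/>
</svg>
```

G21
G90
G0 X179.308 Y15.384
M3 S885
G1 X184.887 Y51.172 F647
G1 X192.531 Y82.579
G1 X202.237 Y109.606
G1 X214.008 Y132.253
G1 X227.842 Y150.519
G0 X205.321 Y201.210
M3 S885
G1 X290.473 Y111.730 F647
G1 X136.448 Y119.961
G1 X18.670 Y88.071
G1 X91.387 Y131.786
G1 X51.747 Y59.692
G0 X42.331 Y141.531
M3 S628
G1 X163.698 Y101.367 F2460
G1 X212.544 Y105.644
G1 X295.373 Y119.836
G1 X126.002 Y207.666
G1 X74.906 Y125.440
G0 X28.939 Y57.060
M3 S885
G1 X111.779 Y67.832 F647
G1 X155.067 Y152.431
G0 X109.058 Y151.181
M3 S628
G1 X141.829 Y151.181 F2460
G1 X141.829 Y53.579
G1 X109.058 Y53.579
G1 X109.058 Y151.181
M5
G0 X0.000 Y0.000

viewBox `0 0 314.214 237.359` with mm width/height → 1 unit = 1 mm. Flip: y_m = 237.359 − y_svg.

**Shape 1** — `<path>` quadratic bezier, stroke `#0000ff` → cut (S885, F647). Control points (SVG): P0=(179.308,221.975), P1=(190.677,127.030), P2=(227.842,86.840); sampled at t=k/5. Machine vertices: (179.308,15.384) → (184.887,51.172) → (192.531,82.579) → (202.237,109.606) → (214.008,132.253) → (227.842,150.519). Open path.

**Shape 2** — `<polyline>` open polyline, stroke `#0000ff` → cut (S885, F647). Machine vertices: (205.321,201.210) → (290.473,111.730) → (136.448,119.961) → (18.670,88.071) → (91.387,131.786) → (51.747,59.692). Open path.

**Shape 3** — `<polyline>` open polyline, stroke `#ff00ff` → score (S628, F2460). Machine vertices: (42.331,141.531) → (163.698,101.367) → (212.544,105.644) → (295.373,119.836) → (126.002,207.666) → (74.906,125.440). Open path.

**Shape 4** — `<polyline>` open polyline, stroke `#0000ff` → cut (S885, F647). Machine vertices: (28.939,57.060) → (111.779,67.832) → (155.067,152.431). Open path.

**Shape 5** — `<polygon>` rectangle, stroke `#ff00ff` → score (S628, F2460). Machine vertices: (109.058,151.181) → (141.829,151.181) → (141.829,53.579) → (109.058,53.579) → (109.058,151.181). Closed: final G1 returns to the first vertex.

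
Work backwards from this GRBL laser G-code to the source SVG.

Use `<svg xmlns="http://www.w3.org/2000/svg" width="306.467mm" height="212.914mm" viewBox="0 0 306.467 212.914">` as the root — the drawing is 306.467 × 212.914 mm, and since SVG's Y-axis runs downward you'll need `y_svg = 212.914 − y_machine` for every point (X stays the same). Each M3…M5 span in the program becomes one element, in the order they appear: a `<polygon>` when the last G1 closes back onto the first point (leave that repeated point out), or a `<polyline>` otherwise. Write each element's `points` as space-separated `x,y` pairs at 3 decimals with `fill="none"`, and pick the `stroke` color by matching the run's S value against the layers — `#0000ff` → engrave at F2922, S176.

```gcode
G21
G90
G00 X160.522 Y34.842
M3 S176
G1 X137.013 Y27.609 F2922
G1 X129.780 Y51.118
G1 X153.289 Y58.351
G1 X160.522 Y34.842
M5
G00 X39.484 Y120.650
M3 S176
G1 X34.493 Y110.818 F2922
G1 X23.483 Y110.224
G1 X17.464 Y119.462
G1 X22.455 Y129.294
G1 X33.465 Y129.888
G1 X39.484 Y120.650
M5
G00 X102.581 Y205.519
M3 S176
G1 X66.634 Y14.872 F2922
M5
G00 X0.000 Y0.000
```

<svg xmlns="http://www.w3.org/2000/svg" width="306.467mm" height="212.914mm" viewBox="0 0 306.467 212.914">
  <polygon points="160.522,178.072 137.013,185.305 129.780,161.796 153.289,154.563" fill="none" stroke="#0000ff"/>
  <polygon points="39.484,92.264 34.493,102.096 23.483,102.690 17.464,93.452 22.455,83.620 33.465,83.026" fill="none" stroke="#0000ff"/>
  <polyline points="102.581,7.395 66.634,198.042" fill="none" stroke="#0000ff"/>
</svg>

Machine Y-up, SVG Y-down with viewBox height 212.914, so y_svg = 212.914 − y_machine; X carries over. Every run uses S176, so all elements get stroke `#0000ff` (engrave).

Run 1: The run returns to its start, so emit a `<polygon>` with points (Y-flipped): 160.522,178.072 137.013,185.305 129.780,161.796 153.289,154.563.

Run 2: The run returns to its start, so emit a `<polygon>` with points (Y-flipped): 39.484,92.264 34.493,102.096 23.483,102.690 17.464,93.452 22.455,83.620 33.465,83.026.

Run 3: The run is open, so emit a `<polyline>` with points (Y-flipped): 102.581,7.395 66.634,198.042.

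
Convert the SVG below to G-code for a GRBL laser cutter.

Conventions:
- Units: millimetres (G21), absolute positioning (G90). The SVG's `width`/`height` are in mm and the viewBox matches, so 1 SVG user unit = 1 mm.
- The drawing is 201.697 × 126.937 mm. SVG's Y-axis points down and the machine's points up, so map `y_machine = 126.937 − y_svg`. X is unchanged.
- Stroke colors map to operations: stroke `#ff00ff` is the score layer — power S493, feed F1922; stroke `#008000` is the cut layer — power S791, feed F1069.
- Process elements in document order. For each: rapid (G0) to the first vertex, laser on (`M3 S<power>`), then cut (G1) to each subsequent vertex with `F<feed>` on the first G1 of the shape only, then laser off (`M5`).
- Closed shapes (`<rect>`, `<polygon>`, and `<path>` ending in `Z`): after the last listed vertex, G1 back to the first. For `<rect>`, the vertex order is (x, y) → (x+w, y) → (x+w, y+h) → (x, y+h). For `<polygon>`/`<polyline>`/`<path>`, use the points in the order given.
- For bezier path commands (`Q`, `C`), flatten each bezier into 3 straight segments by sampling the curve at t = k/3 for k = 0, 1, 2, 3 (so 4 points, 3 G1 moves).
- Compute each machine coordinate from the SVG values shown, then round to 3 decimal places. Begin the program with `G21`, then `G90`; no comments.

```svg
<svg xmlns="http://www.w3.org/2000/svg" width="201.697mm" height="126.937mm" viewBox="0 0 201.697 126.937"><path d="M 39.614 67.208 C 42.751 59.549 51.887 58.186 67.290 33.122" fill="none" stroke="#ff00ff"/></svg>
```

1 u = 1 mm; y_m = 126.937 − y.

[1] `<path>` cubic bezier, #ff00ff→score S493 F1922: (39.614,59.729) → (44.761,66.400) → (53.966,75.540) → (67.290,93.815)

G21
G90
G0 X39.614 Y59.729
M3 S493
G1 X44.761 Y66.400 F1922
G1 X53.966 Y75.540
G1 X67.290 Y93.815
M5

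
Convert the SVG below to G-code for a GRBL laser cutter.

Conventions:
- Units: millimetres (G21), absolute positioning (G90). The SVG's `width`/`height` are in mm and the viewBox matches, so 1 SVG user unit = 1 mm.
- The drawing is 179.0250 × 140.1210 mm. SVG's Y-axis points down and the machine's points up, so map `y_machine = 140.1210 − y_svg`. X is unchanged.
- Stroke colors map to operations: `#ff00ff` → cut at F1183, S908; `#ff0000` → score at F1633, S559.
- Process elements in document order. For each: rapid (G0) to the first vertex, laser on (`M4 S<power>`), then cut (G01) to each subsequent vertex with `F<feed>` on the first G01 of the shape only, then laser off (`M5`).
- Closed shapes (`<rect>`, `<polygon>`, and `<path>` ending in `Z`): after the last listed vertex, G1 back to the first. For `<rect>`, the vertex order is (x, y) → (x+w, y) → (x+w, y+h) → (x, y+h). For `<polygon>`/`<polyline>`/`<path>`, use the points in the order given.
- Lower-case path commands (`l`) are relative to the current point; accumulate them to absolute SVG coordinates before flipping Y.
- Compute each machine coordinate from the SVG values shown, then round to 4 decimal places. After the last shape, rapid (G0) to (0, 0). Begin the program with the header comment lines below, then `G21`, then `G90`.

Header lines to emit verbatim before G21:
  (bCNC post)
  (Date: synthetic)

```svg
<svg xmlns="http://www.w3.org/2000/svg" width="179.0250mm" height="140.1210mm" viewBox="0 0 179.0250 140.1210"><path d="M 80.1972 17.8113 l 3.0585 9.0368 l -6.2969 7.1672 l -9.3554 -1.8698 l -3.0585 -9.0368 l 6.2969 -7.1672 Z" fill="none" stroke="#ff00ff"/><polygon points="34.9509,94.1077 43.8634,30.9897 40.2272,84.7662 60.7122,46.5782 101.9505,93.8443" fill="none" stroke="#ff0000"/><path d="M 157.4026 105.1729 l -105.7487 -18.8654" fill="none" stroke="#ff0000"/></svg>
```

Since the viewBox matches the mm dimensions, user units are millimetres directly. The only transform is the Y-flip y_m = 140.1210 − y_svg.

Shape 1 is a regular polygon drawn with `<path>`. Its stroke #ff00ff means cut at S908, F1183. After flipping Y the toolpath is (80.1972,122.3097) → (83.2557,113.2729) → (76.9588,106.1057) → (67.6034,107.9755) → (64.5449,117.0123) → (70.8418,124.1795) → (80.1972,122.3097), returning to the start.

Shape 2 is a closed polygon drawn with `<polygon>`. Its stroke #ff0000 means score at S559, F1633. After flipping Y the toolpath is (34.9509,46.0133) → (43.8634,109.1313) → (40.2272,55.3548) → (60.7122,93.5428) → (101.9505,46.2767) → (34.9509,46.0133), returning to the start.

Shape 3 is a line segment drawn with `<path>`. Its stroke #ff0000 means score at S559, F1633. After flipping Y the toolpath is (157.4026,34.9481) → (51.6539,53.8135).

(bCNC post)
(Date: synthetic)
G21
G90
G0 X80.1972 Y122.3097
M4 S908
G01 X83.2557 Y113.2729 F1183
G01 X76.9588 Y106.1057
G01 X67.6034 Y107.9755
G01 X64.5449 Y117.0123
G01 X70.8418 Y124.1795
G01 X80.1972 Y122.3097
M5
G0 X34.9509 Y46.0133
M4 S559
G01 X43.8634 Y109.1313 F1633
G01 X40.2272 Y55.3548
G01 X60.7122 Y93.5428
G01 X101.9505 Y46.2767
G01 X34.9509 Y46.0133
M5
G0 X157.4026 Y34.9481
M4 S559
G01 X51.6539 Y53.8135 F1633
M5
G0 X0.0000 Y0.0000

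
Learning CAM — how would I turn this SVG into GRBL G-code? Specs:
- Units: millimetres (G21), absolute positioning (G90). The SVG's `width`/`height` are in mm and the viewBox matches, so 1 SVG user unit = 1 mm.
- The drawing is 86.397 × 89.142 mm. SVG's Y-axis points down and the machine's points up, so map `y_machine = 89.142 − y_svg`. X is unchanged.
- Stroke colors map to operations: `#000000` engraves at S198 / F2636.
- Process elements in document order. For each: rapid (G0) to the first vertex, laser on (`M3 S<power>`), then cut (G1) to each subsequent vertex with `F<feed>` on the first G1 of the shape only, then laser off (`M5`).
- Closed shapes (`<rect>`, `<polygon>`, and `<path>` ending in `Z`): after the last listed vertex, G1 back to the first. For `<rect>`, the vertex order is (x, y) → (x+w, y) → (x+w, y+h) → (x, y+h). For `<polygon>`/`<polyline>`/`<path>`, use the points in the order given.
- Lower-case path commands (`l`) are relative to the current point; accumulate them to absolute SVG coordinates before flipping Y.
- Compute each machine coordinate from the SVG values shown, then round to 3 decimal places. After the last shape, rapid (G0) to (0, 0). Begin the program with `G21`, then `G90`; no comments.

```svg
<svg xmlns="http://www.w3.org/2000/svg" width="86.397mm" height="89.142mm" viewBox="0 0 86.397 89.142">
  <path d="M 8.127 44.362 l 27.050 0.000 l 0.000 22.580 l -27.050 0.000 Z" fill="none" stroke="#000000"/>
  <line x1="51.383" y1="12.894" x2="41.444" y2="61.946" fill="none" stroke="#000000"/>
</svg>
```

Since the viewBox matches the mm dimensions, user units are millimetres directly. The only transform is the Y-flip y_m = 89.142 − y_svg.

Shape 1 is a rectangle drawn with `<path>`. Its stroke #000000 means engrave at S198, F2636. After flipping Y the toolpath is (8.127,44.780) → (35.177,44.780) → (35.177,22.200) → (8.127,22.200) → (8.127,44.780), returning to the start.

Shape 2 is a line segment drawn with `<line>`. Its stroke #000000 means engrave at S198, F2636. After flipping Y the toolpath is (51.383,76.248) → (41.444,27.196).

G21
G90
G0 X8.127 Y44.780
M3 S198
G1 X35.177 Y44.780 F2636
G1 X35.177 Y22.200
G1 X8.127 Y22.200
G1 X8.127 Y44.780
M5
G0 X51.383 Y76.248
M3 S198
G1 X41.444 Y27.196 F2636
M5
G0 X0.000 Y0.000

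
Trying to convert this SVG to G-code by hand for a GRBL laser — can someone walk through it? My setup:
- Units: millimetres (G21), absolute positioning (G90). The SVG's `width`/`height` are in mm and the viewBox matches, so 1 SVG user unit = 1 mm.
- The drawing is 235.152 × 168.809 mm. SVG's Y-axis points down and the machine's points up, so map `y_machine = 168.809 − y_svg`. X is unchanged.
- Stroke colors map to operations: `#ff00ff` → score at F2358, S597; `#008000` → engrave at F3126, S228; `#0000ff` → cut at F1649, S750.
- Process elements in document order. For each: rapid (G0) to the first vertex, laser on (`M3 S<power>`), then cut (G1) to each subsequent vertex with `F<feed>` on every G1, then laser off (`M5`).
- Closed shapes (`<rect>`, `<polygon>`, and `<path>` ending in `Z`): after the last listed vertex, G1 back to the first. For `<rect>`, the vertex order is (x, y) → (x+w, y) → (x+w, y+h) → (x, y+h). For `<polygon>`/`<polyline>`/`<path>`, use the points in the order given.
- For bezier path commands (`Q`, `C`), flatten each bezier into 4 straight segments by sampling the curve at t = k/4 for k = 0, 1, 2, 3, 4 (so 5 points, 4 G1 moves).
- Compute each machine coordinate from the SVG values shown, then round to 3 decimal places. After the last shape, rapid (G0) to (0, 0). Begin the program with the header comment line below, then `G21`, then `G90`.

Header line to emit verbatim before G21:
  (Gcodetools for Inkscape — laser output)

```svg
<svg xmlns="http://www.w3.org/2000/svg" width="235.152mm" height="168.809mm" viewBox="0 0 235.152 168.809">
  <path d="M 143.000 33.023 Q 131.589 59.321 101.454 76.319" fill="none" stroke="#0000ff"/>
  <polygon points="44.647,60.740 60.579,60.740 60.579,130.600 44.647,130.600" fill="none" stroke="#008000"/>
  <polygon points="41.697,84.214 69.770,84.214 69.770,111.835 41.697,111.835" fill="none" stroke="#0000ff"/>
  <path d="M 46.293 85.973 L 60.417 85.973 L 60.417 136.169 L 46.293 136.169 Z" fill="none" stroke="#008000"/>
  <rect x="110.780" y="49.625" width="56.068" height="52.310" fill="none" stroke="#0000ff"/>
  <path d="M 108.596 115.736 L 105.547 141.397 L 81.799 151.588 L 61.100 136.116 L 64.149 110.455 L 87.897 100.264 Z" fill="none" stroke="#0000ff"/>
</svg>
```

(Gcodetools for Inkscape — laser output)
G21
G90
G0 X143.000 Y135.786
M3 S750
G1 X136.124 Y123.218 F1649
G1 X126.908 Y111.813 F1649
G1 X115.351 Y101.570 F1649
G1 X101.454 Y92.490 F1649
M5
G0 X44.647 Y108.069
M3 S228
G1 X60.579 Y108.069 F3126
G1 X60.579 Y38.209 F3126
G1 X44.647 Y38.209 F3126
G1 X44.647 Y108.069 F3126
M5
G0 X41.697 Y84.595
M3 S750
G1 X69.770 Y84.595 F1649
G1 X69.770 Y56.974 F1649
G1 X41.697 Y56.974 F1649
G1 X41.697 Y84.595 F1649
M5
G0 X46.293 Y82.836
M3 S228
G1 X60.417 Y82.836 F3126
G1 X60.417 Y32.640 F3126
G1 X46.293 Y32.640 F3126
G1 X46.293 Y82.836 F3126
M5
G0 X110.780 Y119.184
M3 S750
G1 X166.848 Y119.184 F1649
G1 X166.848 Y66.874 F1649
G1 X110.780 Y66.874 F1649
G1 X110.780 Y119.184 F1649
M5
G0 X108.596 Y53.073
M3 S750
G1 X105.547 Y27.412 F1649
G1 X81.799 Y17.221 F1649
G1 X61.100 Y32.693 F1649
G1 X64.149 Y58.354 F1649
G1 X87.897 Y68.545 F1649
G1 X108.596 Y53.073 F1649
M5
G0 X0.000 Y0.000

Since the viewBox matches the mm dimensions, user units are millimetres directly. The only transform is the Y-flip y_m = 168.809 − y_svg.

Shape 1 is a quadratic bezier drawn with `<path>`. Its stroke #0000ff means cut at S750, F1649. After flipping Y the toolpath is (143.000,135.786) → (136.124,123.218) → (126.908,111.813) → (115.351,101.570) → (101.454,92.490).

Shape 2 is a rectangle drawn with `<polygon>`. Its stroke #008000 means engrave at S228, F3126. After flipping Y the toolpath is (44.647,108.069) → (60.579,108.069) → (60.579,38.209) → (44.647,38.209) → (44.647,108.069), returning to the start.

Shape 3 is a rectangle drawn with `<polygon>`. Its stroke #0000ff means cut at S750, F1649. After flipping Y the toolpath is (41.697,84.595) → (69.770,84.595) → (69.770,56.974) → (41.697,56.974) → (41.697,84.595), returning to the start.

Shape 4 is a rectangle drawn with `<path>`. Its stroke #008000 means engrave at S228, F3126. After flipping Y the toolpath is (46.293,82.836) → (60.417,82.836) → (60.417,32.640) → (46.293,32.640) → (46.293,82.836), returning to the start.

Shape 5 is a rectangle drawn with `<rect>`. Its stroke #0000ff means cut at S750, F1649. After flipping Y the toolpath is (110.780,119.184) → (166.848,119.184) → (166.848,66.874) → (110.780,66.874) → (110.780,119.184), returning to the start.

Shape 6 is a regular polygon drawn with `<path>`. Its stroke #0000ff means cut at S750, F1649. After flipping Y the toolpath is (108.596,53.073) → (105.547,27.412) → (81.799,17.221) → (61.100,32.693) → (64.149,58.354) → (87.897,68.545) → (108.596,53.073), returning to the start.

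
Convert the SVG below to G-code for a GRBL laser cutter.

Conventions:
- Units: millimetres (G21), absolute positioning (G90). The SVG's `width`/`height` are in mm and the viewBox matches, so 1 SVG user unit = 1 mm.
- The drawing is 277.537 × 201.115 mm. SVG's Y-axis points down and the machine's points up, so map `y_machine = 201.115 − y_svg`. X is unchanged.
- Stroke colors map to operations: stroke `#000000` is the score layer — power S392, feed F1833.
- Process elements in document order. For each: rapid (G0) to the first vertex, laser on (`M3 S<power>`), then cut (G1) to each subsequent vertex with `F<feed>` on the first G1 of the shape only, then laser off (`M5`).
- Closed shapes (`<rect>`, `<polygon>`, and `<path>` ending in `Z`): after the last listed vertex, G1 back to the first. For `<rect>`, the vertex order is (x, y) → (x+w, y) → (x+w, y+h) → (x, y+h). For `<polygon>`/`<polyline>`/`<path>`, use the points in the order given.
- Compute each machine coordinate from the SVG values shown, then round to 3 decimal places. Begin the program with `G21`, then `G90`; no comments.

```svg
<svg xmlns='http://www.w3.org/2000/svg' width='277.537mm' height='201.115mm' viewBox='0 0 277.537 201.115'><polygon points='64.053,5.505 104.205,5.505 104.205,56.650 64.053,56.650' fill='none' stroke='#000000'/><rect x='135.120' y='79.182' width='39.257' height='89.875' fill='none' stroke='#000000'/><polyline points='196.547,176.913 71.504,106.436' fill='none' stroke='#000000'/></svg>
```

G21
G90
G0 X64.053 Y195.610
M3 S392
G1 X104.205 Y195.610 F1833
G1 X104.205 Y144.465
G1 X64.053 Y144.465
G1 X64.053 Y195.610
M5
G0 X135.120 Y121.933
M3 S392
G1 X174.377 Y121.933 F1833
G1 X174.377 Y32.058
G1 X135.120 Y32.058
G1 X135.120 Y121.933
M5
G0 X196.547 Y24.202
M3 S392
G1 X71.504 Y94.679 F1833
M5

1 u = 1 mm; y_m = 201.115 − y.

[1] `<polygon>` rectangle, #000000→score S392 F1833: (64.053,195.610) → (104.205,195.610) → (104.205,144.465) → (64.053,144.465) → (64.053,195.610) (closed)

[2] `<rect>` rectangle, #000000→score S392 F1833: (135.120,121.933) → (174.377,121.933) → (174.377,32.058) → (135.120,32.058) → (135.120,121.933) (closed)

[3] `<polyline>` line segment, #000000→score S392 F1833: (196.547,24.202) → (71.504,94.679)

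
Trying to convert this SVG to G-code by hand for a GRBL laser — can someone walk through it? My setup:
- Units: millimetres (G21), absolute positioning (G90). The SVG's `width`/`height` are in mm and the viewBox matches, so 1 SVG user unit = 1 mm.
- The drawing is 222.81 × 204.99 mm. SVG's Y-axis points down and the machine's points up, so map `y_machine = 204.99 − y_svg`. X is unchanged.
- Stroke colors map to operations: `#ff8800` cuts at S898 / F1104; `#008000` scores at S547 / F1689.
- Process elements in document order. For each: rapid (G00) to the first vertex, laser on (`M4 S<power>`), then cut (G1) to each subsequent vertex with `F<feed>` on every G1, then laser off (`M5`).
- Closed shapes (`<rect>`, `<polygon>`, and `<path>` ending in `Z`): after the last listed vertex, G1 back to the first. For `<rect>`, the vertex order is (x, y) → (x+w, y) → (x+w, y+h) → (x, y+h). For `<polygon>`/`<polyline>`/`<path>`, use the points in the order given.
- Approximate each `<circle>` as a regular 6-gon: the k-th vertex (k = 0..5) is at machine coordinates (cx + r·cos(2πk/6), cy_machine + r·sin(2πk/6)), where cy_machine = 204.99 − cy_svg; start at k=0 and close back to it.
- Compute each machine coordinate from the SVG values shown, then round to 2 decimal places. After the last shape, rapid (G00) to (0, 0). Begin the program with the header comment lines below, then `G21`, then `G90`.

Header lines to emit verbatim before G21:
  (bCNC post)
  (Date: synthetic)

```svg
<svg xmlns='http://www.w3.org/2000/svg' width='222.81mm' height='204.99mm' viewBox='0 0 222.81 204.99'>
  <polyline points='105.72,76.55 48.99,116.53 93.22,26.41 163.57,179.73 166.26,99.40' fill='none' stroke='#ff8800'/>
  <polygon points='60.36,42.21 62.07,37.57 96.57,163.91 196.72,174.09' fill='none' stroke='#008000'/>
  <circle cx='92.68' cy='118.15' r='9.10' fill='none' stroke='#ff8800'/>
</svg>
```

(bCNC post)
(Date: synthetic)
G21
G90
G00 X105.72 Y128.44
M4 S898
G1 X48.99 Y88.46 F1104
G1 X93.22 Y178.58 F1104
G1 X163.57 Y25.26 F1104
G1 X166.26 Y105.59 F1104
M5
G00 X60.36 Y162.78
M4 S547
G1 X62.07 Y167.42 F1689
G1 X96.57 Y41.08 F1689
G1 X196.72 Y30.90 F1689
G1 X60.36 Y162.78 F1689
M5
G00 X101.78 Y86.84
M4 S898
G1 X97.23 Y94.72 F1104
G1 X88.13 Y94.72 F1104
G1 X83.58 Y86.84 F1104
G1 X88.13 Y78.96 F1104
G1 X97.23 Y78.96 F1104
G1 X101.78 Y86.84 F1104
M5
G00 X0.00 Y0.00

Since the viewBox matches the mm dimensions, user units are millimetres directly. The only transform is the Y-flip y_m = 204.99 − y_svg.

Shape 1 is a open polyline drawn with `<polyline>`. Its stroke #ff8800 means cut at S898, F1104. After flipping Y the toolpath is (105.72,128.44) → (48.99,88.46) → (93.22,178.58) → (163.57,25.26) → (166.26,105.59).

Shape 2 is a closed polygon drawn with `<polygon>`. Its stroke #008000 means score at S547, F1689. After flipping Y the toolpath is (60.36,162.78) → (62.07,167.42) → (96.57,41.08) → (196.72,30.90) → (60.36,162.78), returning to the start.

Shape 3 is a circle drawn with `<circle>`. Its stroke #ff8800 means cut at S898, F1104. After flipping Y the toolpath is (101.78,86.84) → (97.23,94.72) → (88.13,94.72) → (83.58,86.84) → (88.13,78.96) → (97.23,78.96) → (101.78,86.84), returning to the start.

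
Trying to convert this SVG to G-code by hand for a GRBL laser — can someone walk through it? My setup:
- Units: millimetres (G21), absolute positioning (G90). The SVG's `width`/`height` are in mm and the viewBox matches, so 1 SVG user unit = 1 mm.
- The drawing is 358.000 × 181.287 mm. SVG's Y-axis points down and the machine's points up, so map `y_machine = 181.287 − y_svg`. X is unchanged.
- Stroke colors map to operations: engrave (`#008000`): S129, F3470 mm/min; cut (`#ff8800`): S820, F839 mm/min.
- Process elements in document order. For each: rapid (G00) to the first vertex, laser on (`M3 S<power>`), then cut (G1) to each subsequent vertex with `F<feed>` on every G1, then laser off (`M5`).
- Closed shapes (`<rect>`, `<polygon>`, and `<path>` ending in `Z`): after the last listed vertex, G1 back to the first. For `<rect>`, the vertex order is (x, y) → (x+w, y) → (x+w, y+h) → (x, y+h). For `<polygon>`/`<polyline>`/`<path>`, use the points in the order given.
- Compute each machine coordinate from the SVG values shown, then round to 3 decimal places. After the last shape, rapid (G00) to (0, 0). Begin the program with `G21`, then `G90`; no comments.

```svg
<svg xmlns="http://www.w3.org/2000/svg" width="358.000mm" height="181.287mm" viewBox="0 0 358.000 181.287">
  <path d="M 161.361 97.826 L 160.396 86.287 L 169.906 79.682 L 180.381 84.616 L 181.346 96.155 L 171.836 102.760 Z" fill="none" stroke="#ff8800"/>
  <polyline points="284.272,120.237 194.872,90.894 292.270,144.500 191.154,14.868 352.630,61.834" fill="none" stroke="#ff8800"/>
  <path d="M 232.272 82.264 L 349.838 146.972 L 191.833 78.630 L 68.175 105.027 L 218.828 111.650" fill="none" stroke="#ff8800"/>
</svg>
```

viewBox `0 0 358.000 181.287` with mm width/height → 1 unit = 1 mm. Flip: y_m = 181.287 − y_svg.

**Shape 1** — `<path>` regular polygon, stroke `#ff8800` → cut (S820, F839). Machine vertices: (161.361,83.461) → (160.396,95.000) → (169.906,101.605) → (180.381,96.671) → (181.346,85.132) → (171.836,78.527) → (161.361,83.461). Closed: final G1 returns to the first vertex.

**Shape 2** — `<polyline>` open polyline, stroke `#ff8800` → cut (S820, F839). Machine vertices: (284.272,61.050) → (194.872,90.393) → (292.270,36.787) → (191.154,166.419) → (352.630,119.453). Open path.

**Shape 3** — `<path>` open polyline, stroke `#ff8800` → cut (S820, F839). Machine vertices: (232.272,99.023) → (349.838,34.315) → (191.833,102.657) → (68.175,76.260) → (218.828,69.637). Open path.

G21
G90
G00 X161.361 Y83.461
M3 S820
G1 X160.396 Y95.000 F839
G1 X169.906 Y101.605 F839
G1 X180.381 Y96.671 F839
G1 X181.346 Y85.132 F839
G1 X171.836 Y78.527 F839
G1 X161.361 Y83.461 F839
M5
G00 X284.272 Y61.050
M3 S820
G1 X194.872 Y90.393 F839
G1 X292.270 Y36.787 F839
G1 X191.154 Y166.419 F839
G1 X352.630 Y119.453 F839
M5
G00 X232.272 Y99.023
M3 S820
G1 X349.838 Y34.315 F839
G1 X191.833 Y102.657 F839
G1 X68.175 Y76.260 F839
G1 X218.828 Y69.637 F839
M5
G00 X0.000 Y0.000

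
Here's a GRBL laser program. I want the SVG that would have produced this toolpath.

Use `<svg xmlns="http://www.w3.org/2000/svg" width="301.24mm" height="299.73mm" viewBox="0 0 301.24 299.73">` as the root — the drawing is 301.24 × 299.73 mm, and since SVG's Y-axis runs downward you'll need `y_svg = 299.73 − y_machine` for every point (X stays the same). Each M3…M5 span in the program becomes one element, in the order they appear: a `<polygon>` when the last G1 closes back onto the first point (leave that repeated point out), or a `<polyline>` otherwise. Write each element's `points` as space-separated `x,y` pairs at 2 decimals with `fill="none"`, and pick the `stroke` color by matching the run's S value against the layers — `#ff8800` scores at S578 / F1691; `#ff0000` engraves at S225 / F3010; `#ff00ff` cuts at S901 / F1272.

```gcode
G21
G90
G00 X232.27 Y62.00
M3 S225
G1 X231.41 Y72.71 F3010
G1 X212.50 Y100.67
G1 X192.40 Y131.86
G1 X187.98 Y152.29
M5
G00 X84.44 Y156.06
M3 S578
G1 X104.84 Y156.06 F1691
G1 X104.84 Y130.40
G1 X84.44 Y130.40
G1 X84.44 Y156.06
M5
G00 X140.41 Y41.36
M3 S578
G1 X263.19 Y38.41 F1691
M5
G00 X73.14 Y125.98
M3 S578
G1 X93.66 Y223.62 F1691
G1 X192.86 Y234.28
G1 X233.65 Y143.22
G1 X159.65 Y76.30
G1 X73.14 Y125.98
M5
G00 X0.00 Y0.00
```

<svg xmlns="http://www.w3.org/2000/svg" width="301.24mm" height="299.73mm" viewBox="0 0 301.24 299.73">
  <polyline points="232.27,237.73 231.41,227.02 212.50,199.06 192.40,167.87 187.98,147.44" fill="none" stroke="#ff0000"/>
  <polygon points="84.44,143.67 104.84,143.67 104.84,169.33 84.44,169.33" fill="none" stroke="#ff8800"/>
  <polyline points="140.41,258.37 263.19,261.32" fill="none" stroke="#ff8800"/>
  <polygon points="73.14,173.75 93.66,76.11 192.86,65.45 233.65,156.51 159.65,223.43" fill="none" stroke="#ff8800"/>
</svg>

Machine Y-up, SVG Y-down with viewBox height 299.73, so y_svg = 299.73 − y_machine; X carries over.

Run 1: S225 ⇒ engrave layer `#ff0000`. The run is open, so emit a `<polyline>` with points (Y-flipped): 232.27,237.73 231.41,227.02 212.50,199.06 192.40,167.87 187.98,147.44.

Run 2: power S578 maps to stroke `#ff8800` (score). The run returns to its start, so emit a `<polygon>` with points (Y-flipped): 84.44,143.67 104.84,143.67 104.84,169.33 84.44,169.33.

Run 3: power S578 maps to stroke `#ff8800` (score). The run is open, so emit a `<polyline>` with points (Y-flipped): 140.41,258.37 263.19,261.32.

Run 4: power S578 maps to stroke `#ff8800` (score). The run returns to its start, so emit a `<polygon>` with points (Y-flipped): 73.14,173.75 93.66,76.11 192.86,65.45 233.65,156.51 159.65,223.43.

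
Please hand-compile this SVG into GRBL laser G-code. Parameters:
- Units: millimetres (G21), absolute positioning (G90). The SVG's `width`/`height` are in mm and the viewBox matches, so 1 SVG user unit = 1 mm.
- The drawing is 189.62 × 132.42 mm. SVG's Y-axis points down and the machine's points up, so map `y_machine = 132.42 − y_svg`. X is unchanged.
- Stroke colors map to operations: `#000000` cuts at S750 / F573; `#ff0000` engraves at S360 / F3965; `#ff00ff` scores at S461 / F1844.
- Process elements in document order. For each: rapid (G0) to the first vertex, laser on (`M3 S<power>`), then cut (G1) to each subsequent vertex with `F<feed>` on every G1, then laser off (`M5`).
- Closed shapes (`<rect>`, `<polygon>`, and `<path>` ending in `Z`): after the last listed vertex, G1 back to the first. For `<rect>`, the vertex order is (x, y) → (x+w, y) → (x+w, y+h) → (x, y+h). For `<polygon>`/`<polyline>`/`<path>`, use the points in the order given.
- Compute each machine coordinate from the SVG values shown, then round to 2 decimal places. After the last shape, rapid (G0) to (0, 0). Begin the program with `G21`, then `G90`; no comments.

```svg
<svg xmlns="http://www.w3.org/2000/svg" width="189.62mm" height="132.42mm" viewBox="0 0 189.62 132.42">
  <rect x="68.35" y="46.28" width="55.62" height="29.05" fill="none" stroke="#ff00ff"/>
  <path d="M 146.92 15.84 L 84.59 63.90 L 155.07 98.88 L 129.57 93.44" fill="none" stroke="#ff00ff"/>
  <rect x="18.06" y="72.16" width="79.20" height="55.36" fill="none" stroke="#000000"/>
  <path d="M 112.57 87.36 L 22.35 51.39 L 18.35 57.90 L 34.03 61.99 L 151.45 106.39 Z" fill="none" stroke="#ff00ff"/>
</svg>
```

G21
G90
G0 X68.35 Y86.14
M3 S461
G1 X123.97 Y86.14 F1844
G1 X123.97 Y57.09 F1844
G1 X68.35 Y57.09 F1844
G1 X68.35 Y86.14 F1844
M5
G0 X146.92 Y116.58
M3 S461
G1 X84.59 Y68.52 F1844
G1 X155.07 Y33.54 F1844
G1 X129.57 Y38.98 F1844
M5
G0 X18.06 Y60.26
M3 S750
G1 X97.26 Y60.26 F573
G1 X97.26 Y4.90 F573
G1 X18.06 Y4.90 F573
G1 X18.06 Y60.26 F573
M5
G0 X112.57 Y45.06
M3 S461
G1 X22.35 Y81.03 F1844
G1 X18.35 Y74.52 F1844
G1 X34.03 Y70.43 F1844
G1 X151.45 Y26.03 F1844
G1 X112.57 Y45.06 F1844
M5
G0 X0.00 Y0.00

viewBox `0 0 189.62 132.42` with mm width/height → 1 unit = 1 mm. Flip: y_m = 132.42 − y_svg.

**Shape 1** — `<rect>` rectangle, stroke `#ff00ff` → score (S461, F1844). Machine vertices: (68.35,86.14) → (123.97,86.14) → (123.97,57.09) → (68.35,57.09) → (68.35,86.14). Closed: final G1 returns to the first vertex.

**Shape 2** — `<path>` open polyline, stroke `#ff00ff` → score (S461, F1844). Machine vertices: (146.92,116.58) → (84.59,68.52) → (155.07,33.54) → (129.57,38.98). Open path.

**Shape 3** — `<rect>` rectangle, stroke `#000000` → cut (S750, F573). Machine vertices: (18.06,60.26) → (97.26,60.26) → (97.26,4.90) → (18.06,4.90) → (18.06,60.26). Closed: final G1 returns to the first vertex.

**Shape 4** — `<path>` closed polygon, stroke `#ff00ff` → score (S461, F1844). Machine vertices: (112.57,45.06) → (22.35,81.03) → (18.35,74.52) → (34.03,70.43) → (151.45,26.03) → (112.57,45.06). Closed: final G1 returns to the first vertex.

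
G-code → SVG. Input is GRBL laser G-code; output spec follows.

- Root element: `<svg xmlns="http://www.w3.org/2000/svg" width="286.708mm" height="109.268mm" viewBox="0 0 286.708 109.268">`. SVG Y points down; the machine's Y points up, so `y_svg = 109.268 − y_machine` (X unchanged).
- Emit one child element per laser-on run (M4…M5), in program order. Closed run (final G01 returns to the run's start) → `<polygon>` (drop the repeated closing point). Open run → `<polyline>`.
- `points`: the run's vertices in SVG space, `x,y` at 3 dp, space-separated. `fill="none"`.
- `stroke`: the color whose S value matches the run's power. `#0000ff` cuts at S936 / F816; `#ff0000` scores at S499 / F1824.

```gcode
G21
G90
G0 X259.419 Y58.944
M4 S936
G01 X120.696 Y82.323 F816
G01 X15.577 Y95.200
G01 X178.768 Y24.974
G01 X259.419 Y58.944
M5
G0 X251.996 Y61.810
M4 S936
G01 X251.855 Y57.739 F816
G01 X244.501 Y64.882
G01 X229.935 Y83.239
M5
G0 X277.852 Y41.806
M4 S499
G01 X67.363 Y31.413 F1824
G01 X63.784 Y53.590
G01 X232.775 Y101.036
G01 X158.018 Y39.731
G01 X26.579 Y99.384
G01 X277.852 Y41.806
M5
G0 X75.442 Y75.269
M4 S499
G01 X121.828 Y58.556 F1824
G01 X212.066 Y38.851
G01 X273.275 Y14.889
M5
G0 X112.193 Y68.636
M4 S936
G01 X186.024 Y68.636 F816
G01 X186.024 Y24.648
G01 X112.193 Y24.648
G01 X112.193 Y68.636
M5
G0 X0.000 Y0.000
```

<svg xmlns="http://www.w3.org/2000/svg" width="286.708mm" height="109.268mm" viewBox="0 0 286.708 109.268">
  <polygon points="259.419,50.324 120.696,26.945 15.577,14.068 178.768,84.294" fill="none" stroke="#0000ff"/>
  <polyline points="251.996,47.458 251.855,51.529 244.501,44.386 229.935,26.029" fill="none" stroke="#0000ff"/>
  <polygon points="277.852,67.462 67.363,77.855 63.784,55.678 232.775,8.232 158.018,69.537 26.579,9.884" fill="none" stroke="#ff0000"/>
  <polyline points="75.442,33.999 121.828,50.712 212.066,70.417 273.275,94.379" fill="none" stroke="#ff0000"/>
  <polygon points="112.193,40.632 186.024,40.632 186.024,84.620 112.193,84.620" fill="none" stroke="#0000ff"/>
</svg>

Machine Y-up, SVG Y-down with viewBox height 109.268, so y_svg = 109.268 − y_machine; X carries over.

Run 1: power S936 maps to stroke `#0000ff` (cut). The run returns to its start, so emit a `<polygon>` with points (Y-flipped): 259.419,50.324 120.696,26.945 15.577,14.068 178.768,84.294.

Run 2: the run's S936 means `#0000ff` (cut). The run is open, so emit a `<polyline>` with points (Y-flipped): 251.996,47.458 251.855,51.529 244.501,44.386 229.935,26.029.

Run 3: power S499 maps to stroke `#ff0000` (score). The run returns to its start, so emit a `<polygon>` with points (Y-flipped): 277.852,67.462 67.363,77.855 63.784,55.678 232.775,8.232 158.018,69.537 26.579,9.884.

Run 4: power S499 maps to stroke `#ff0000` (score). The run is open, so emit a `<polyline>` with points (Y-flipped): 75.442,33.999 121.828,50.712 212.066,70.417 273.275,94.379.

Run 5: power S936 maps to stroke `#0000ff` (cut). The run returns to its start, so emit a `<polygon>` with points (Y-flipped): 112.193,40.632 186.024,40.632 186.024,84.620 112.193,84.620.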